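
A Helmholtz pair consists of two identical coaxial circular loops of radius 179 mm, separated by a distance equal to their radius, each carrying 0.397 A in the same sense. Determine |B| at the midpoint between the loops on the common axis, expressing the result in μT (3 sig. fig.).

Each loop contributes B = μ₀IR²/[2(R²+z²)^(3/2)] on the axis, with z measured from that loop.
Loop 1 (z = 0.0895 m): B₁ = 9.97×10⁻⁷ T. Loop 2 (z = 0.0895 m): B₂ = 9.97×10⁻⁷ T.
The fields add: B = B₁ + B₂ = 1.99×10⁻⁶ T.

B ≈ 1.99 μT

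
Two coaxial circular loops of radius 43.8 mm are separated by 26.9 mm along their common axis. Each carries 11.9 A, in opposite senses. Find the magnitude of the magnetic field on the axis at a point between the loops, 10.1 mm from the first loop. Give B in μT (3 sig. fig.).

Each loop contributes B = μ₀IR²/[2(R²+z²)^(3/2)] on the axis, with z measured from that loop.
Loop 1 (z = 0.0101 m): B₁ = 1.58×10⁻⁴ T. Loop 2 (z = 0.0168 m): B₂ = 1.39×10⁻⁴ T.
The fields oppose: B = |B₁ − B₂| = 1.90×10⁻⁵ T.

B ≈ 19.0 μT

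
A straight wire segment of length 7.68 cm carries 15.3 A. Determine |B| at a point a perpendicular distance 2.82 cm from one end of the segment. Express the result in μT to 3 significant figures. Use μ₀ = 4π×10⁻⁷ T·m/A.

B ≈ 50.9 μT

For a finite straight segment, B = (μ₀I/4πd)(sinθ₁ + sinθ₂), where θ₁, θ₂ are the angles from the perpendicular to each end.
The perpendicular foot is at one end, so the two end-offsets along the wire are 0 and L = 0.0768 m.
sinθ₁ = 0/√(0²+0.0282²) = 0.0000; sinθ₂ = 0.0768/√(0.0768²+0.0282²) = 0.9387.
B = (4π×10⁻⁷ × 15.3) / (4π × 0.0282) × (0.0000 + 0.9387) = 5.09×10⁻⁵ T.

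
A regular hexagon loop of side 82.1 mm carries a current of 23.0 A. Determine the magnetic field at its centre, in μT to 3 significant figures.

B ≈ 194 μT

Each side is a finite straight segment at perpendicular distance d = a/(2 tan(π/6)) = 0.0711 m from the centre, with end-angles ±π/6.
One side contributes B₁ = (μ₀I/4πd)·2 sin(π/6) = 3.23×10⁻⁵ T.
All 6 sides add in the same direction: B = 6 × 3.23×10⁻⁵ = 1.94×10⁻⁴ T.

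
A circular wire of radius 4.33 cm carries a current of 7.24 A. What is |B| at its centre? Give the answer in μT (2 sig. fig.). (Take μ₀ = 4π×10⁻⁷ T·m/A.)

B ≈ 110 μT

At the centre of a circular loop the Biot–Savart law gives B = μ₀I/(2R).
B = (4π×10⁻⁷ × 7.24) / (2 × 0.0433) = 1.05×10⁻⁴ T.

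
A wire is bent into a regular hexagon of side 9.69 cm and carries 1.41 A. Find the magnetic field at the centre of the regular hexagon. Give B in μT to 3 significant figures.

B ≈ 10.1 μT

Each side is a finite straight segment at perpendicular distance d = a/(2 tan(π/6)) = 0.08392 m from the centre, with end-angles ±π/6.
One side contributes B₁ = (μ₀I/4πd)·2 sin(π/6) = 1.68×10⁻⁶ T.
All 6 sides add in the same direction: B = 6 × 1.68×10⁻⁶ = 1.01×10⁻⁵ T.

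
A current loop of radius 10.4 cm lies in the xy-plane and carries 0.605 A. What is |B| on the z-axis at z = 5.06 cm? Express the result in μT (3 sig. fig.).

B ≈ 2.66 μT

On the axis of a circular loop, B = μ₀IR² / [2(R²+z²)^(3/2)].
R² + z² = (0.104)² + (0.0506)² = 0.01338 m², and (R²+z²)^(3/2) = 1.55×10⁻³ m³.
B = (4π×10⁻⁷ × 0.605 × 0.01082) / (2 × 1.55×10⁻³) = 2.66×10⁻⁶ T.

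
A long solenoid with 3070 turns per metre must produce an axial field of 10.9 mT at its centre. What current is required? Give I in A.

Inside a long solenoid B = μ₀nI with n = 3070 m⁻¹, so I = B/(μ₀n).
I = 1.09×10⁻² / (4π×10⁻⁷ × 3070) = 2.83 A.

I ≈ 2.83 A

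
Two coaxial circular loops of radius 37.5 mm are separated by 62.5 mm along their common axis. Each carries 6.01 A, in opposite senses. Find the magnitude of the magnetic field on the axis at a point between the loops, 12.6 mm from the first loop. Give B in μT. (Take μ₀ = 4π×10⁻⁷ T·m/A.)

Each loop contributes B = μ₀IR²/[2(R²+z²)^(3/2)] on the axis, with z measured from that loop.
Loop 1 (z = 0.0126 m): B₁ = 8.58×10⁻⁵ T. Loop 2 (z = 0.0499 m): B₂ = 2.18×10⁻⁵ T.
The fields oppose: B = |B₁ − B₂| = 6.39×10⁻⁵ T.

B ≈ 63.9 μT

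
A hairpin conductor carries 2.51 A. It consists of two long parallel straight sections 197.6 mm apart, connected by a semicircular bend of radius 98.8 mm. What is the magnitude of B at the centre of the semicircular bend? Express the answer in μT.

The semicircular arc contributes B_arc = μ₀I·π/(4πR) = μ₀I/(4R) = 7.98×10⁻⁶ T.
Each semi-infinite lead is at perpendicular distance R = 0.0988 m from the centre, with the perpendicular foot at its near end, so it contributes μ₀I/(4πR); both point the same way, together 5.08×10⁻⁶ T.
Arc and leads all point the same direction: B = 7.98×10⁻⁶ + 5.08×10⁻⁶ = 1.31×10⁻⁵ T.

B ≈ 13.1 μT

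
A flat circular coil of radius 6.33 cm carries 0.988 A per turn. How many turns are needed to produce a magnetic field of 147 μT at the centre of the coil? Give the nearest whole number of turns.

N = 15

For an N-turn coil, B = Nμ₀I/(2R). A single turn gives B₁ = 9.81×10⁻⁶ T with R = 0.0633 m.
N = B/B₁ = 1.47×10⁻⁴ / 9.81×10⁻⁶ = 14.99.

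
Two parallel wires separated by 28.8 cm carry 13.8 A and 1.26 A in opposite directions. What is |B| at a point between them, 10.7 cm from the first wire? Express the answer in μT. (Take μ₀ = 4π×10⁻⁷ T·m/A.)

B ≈ 27.2 μT

Each long wire gives B = μ₀I/(2πd). Distances are d₁ = 0.107 m and d₂ = 0.181 m.
B₁ = 2.58×10⁻⁵ T, B₂ = 1.39×10⁻⁶ T.
Between antiparallel currents both contributions point the same way, so they add. B = B₁ + B₂ = 2.58×10⁻⁵ + 1.39×10⁻⁶ = 2.72×10⁻⁵ T.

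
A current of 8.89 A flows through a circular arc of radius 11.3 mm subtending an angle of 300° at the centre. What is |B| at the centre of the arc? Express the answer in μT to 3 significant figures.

The Biot–Savart field of a circular arc at its centre is B = μ₀Iφ/(4πR), with φ = 5.236 rad.
B = (4π×10⁻⁷ × 8.89 × 5.236) / (4π × 0.0113) = 4.12×10⁻⁴ T.

B ≈ 412 μT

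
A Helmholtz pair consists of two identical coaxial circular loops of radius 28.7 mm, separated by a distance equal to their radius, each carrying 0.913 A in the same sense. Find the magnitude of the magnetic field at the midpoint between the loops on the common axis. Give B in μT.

Each loop contributes B = μ₀IR²/[2(R²+z²)^(3/2)] on the axis, with z measured from that loop.
Loop 1 (z = 0.01435 m): B₁ = 1.43×10⁻⁵ T. Loop 2 (z = 0.01435 m): B₂ = 1.43×10⁻⁵ T.
The fields add: B = B₁ + B₂ = 2.86×10⁻⁵ T.

B ≈ 28.6 μT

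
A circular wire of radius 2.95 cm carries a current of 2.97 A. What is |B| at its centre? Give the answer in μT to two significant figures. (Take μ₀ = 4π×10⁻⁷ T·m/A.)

B ≈ 63 μT

At the centre of a circular loop the Biot–Savart law gives B = μ₀I/(2R).
B = (4π×10⁻⁷ × 2.97) / (2 × 0.0295) = 6.33×10⁻⁵ T.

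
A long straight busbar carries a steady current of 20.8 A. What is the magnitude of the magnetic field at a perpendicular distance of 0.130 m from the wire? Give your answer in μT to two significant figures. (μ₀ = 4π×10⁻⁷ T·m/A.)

For an infinitely long straight wire, B = μ₀I/(2πd).
B = (4π×10⁻⁷ × 20.8) / (2π × 0.13) = 3.20×10⁻⁵ T.

B ≈ 32 μT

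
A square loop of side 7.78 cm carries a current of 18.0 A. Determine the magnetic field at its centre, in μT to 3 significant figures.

Each side is a finite straight segment at perpendicular distance d = a/(2 tan(π/4)) = 0.0389 m from the centre, with end-angles ±π/4.
One side contributes B₁ = (μ₀I/4πd)·2 sin(π/4) = 6.54×10⁻⁵ T.
All 4 sides add in the same direction: B = 4 × 6.54×10⁻⁵ = 2.62×10⁻⁴ T.

B ≈ 262 μT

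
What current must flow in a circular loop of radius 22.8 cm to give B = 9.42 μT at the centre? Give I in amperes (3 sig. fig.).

I ≈ 3.42 A

At the centre of a circular loop B = μ₀I/(2R), so I = 2RB/μ₀.
With R = 0.228 m, I = 2 × 0.228 × 9.42×10⁻⁶ / (4π×10⁻⁷) = 3.42 A.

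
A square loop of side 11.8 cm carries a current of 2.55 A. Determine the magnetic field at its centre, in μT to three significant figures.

B ≈ 24.4 μT

Each side is a finite straight segment at perpendicular distance d = a/(2 tan(π/4)) = 0.059 m from the centre, with end-angles ±π/4.
One side contributes B₁ = (μ₀I/4πd)·2 sin(π/4) = 6.11×10⁻⁶ T.
All 4 sides add in the same direction: B = 4 × 6.11×10⁻⁶ = 2.44×10⁻⁵ T.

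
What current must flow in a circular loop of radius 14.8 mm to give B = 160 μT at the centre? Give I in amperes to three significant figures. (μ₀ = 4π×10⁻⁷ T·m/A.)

I ≈ 3.77 A

At the centre of a circular loop B = μ₀I/(2R), so I = 2RB/μ₀.
With R = 0.0148 m, I = 2 × 0.0148 × 1.60×10⁻⁴ / (4π×10⁻⁷) = 3.77 A.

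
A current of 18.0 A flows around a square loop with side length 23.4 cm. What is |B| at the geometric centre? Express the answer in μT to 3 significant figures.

Each side is a finite straight segment at perpendicular distance d = a/(2 tan(π/4)) = 0.117 m from the centre, with end-angles ±π/4.
One side contributes B₁ = (μ₀I/4πd)·2 sin(π/4) = 2.18×10⁻⁵ T.
All 4 sides add in the same direction: B = 4 × 2.18×10⁻⁵ = 8.70×10⁻⁵ T.

B ≈ 87.0 μT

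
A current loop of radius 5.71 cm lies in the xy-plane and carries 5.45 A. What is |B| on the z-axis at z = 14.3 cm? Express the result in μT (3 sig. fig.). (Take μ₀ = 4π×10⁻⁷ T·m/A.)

On the axis of a circular loop, B = μ₀IR² / [2(R²+z²)^(3/2)].
R² + z² = (0.0571)² + (0.143)² = 0.02371 m², and (R²+z²)^(3/2) = 3.65×10⁻³ m³.
B = (4π×10⁻⁷ × 5.45 × 0.00326) / (2 × 3.65×10⁻³) = 3.06×10⁻⁶ T.

B ≈ 3.06 μT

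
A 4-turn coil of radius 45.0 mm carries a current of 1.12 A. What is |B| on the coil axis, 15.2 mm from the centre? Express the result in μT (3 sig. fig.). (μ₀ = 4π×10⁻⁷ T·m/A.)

B ≈ 53.2 μT

For an N-turn flat coil, B = Nμ₀IR²/[2(R²+z²)^(3/2)] with R = 0.045 m, z = 0.0152 m.
B = 4 × 1.33×10⁻⁵ T = 5.32×10⁻⁵ T.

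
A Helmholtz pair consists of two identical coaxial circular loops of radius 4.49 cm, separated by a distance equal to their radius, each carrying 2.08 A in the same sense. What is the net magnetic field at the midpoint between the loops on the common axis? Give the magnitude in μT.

B ≈ 41.7 μT

Each loop contributes B = μ₀IR²/[2(R²+z²)^(3/2)] on the axis, with z measured from that loop.
Loop 1 (z = 0.02245 m): B₁ = 2.08×10⁻⁵ T. Loop 2 (z = 0.02245 m): B₂ = 2.08×10⁻⁵ T.
The fields add: B = B₁ + B₂ = 4.17×10⁻⁵ T.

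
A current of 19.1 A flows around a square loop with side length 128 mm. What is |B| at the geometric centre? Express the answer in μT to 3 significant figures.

Each side is a finite straight segment at perpendicular distance d = a/(2 tan(π/4)) = 0.064 m from the centre, with end-angles ±π/4.
One side contributes B₁ = (μ₀I/4πd)·2 sin(π/4) = 4.22×10⁻⁵ T.
All 4 sides add in the same direction: B = 4 × 4.22×10⁻⁵ = 1.69×10⁻⁴ T.

B ≈ 169 μT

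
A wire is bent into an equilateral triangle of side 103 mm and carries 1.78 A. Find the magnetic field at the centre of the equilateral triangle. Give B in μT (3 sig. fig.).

B ≈ 31.1 μT

Each side is a finite straight segment at perpendicular distance d = a/(2 tan(π/3)) = 0.02973 m from the centre, with end-angles ±π/3.
One side contributes B₁ = (μ₀I/4πd)·2 sin(π/3) = 1.04×10⁻⁵ T.
All 3 sides add in the same direction: B = 3 × 1.04×10⁻⁵ = 3.11×10⁻⁵ T.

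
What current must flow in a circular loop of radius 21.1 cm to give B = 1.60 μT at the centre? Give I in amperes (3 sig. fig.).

At the centre of a circular loop B = μ₀I/(2R), so I = 2RB/μ₀.
With R = 0.211 m, I = 2 × 0.211 × 1.60×10⁻⁶ / (4π×10⁻⁷) = 0.537 A.

I ≈ 0.537 A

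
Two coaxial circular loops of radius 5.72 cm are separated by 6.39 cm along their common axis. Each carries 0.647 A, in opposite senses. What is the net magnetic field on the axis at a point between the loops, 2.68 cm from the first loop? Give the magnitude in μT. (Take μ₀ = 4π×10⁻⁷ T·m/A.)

Each loop contributes B = μ₀IR²/[2(R²+z²)^(3/2)] on the axis, with z measured from that loop.
Loop 1 (z = 0.0268 m): B₁ = 5.28×10⁻⁶ T. Loop 2 (z = 0.0371 m): B₂ = 4.20×10⁻⁶ T.
The fields oppose: B = |B₁ − B₂| = 1.08×10⁻⁶ T.

B ≈ 1.08 μT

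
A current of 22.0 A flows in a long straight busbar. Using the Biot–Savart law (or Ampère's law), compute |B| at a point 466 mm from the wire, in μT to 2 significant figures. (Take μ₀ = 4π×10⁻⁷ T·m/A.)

For an infinitely long straight wire, B = μ₀I/(2πd).
B = (4π×10⁻⁷ × 22.0) / (2π × 0.466) = 9.44×10⁻⁶ T.

B ≈ 9.4 μT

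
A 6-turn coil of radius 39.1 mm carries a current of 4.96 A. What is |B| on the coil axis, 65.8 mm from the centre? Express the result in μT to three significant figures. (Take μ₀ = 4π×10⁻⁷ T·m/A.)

For an N-turn flat coil, B = Nμ₀IR²/[2(R²+z²)^(3/2)] with R = 0.0391 m, z = 0.0658 m.
B = 6 × 1.06×10⁻⁵ T = 6.38×10⁻⁵ T.

B ≈ 63.8 μT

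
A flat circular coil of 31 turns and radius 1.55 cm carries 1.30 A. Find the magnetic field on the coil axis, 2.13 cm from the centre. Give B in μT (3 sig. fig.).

For an N-turn flat coil, B = Nμ₀IR²/[2(R²+z²)^(3/2)] with R = 0.0155 m, z = 0.0213 m.
B = 31 × 1.07×10⁻⁵ T = 3.33×10⁻⁴ T.

B ≈ 333 μT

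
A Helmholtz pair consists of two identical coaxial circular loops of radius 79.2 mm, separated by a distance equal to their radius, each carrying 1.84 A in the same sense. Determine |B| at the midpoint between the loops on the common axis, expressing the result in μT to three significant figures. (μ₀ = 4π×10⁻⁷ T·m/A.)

B ≈ 20.9 μT

Each loop contributes B = μ₀IR²/[2(R²+z²)^(3/2)] on the axis, with z measured from that loop.
Loop 1 (z = 0.0396 m): B₁ = 1.04×10⁻⁵ T. Loop 2 (z = 0.0396 m): B₂ = 1.04×10⁻⁵ T.
The fields add: B = B₁ + B₂ = 2.09×10⁻⁵ T.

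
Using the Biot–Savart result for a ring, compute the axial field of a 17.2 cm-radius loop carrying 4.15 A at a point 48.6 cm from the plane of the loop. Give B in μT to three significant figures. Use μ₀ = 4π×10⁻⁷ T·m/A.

On the axis of a circular loop, B = μ₀IR² / [2(R²+z²)^(3/2)].
R² + z² = (0.172)² + (0.486)² = 0.2658 m², and (R²+z²)^(3/2) = 0.137 m³.
B = (4π×10⁻⁷ × 4.15 × 0.02958) / (2 × 0.137) = 5.63×10⁻⁷ T.

B ≈ 0.563 μT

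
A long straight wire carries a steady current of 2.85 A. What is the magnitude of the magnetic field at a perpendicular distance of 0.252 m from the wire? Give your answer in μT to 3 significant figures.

For an infinitely long straight wire, B = μ₀I/(2πd).
B = (4π×10⁻⁷ × 2.85) / (2π × 0.252) = 2.26×10⁻⁶ T.

B ≈ 2.26 μT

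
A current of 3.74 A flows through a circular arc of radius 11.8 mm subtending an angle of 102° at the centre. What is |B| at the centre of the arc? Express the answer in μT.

B ≈ 56.4 μT

The Biot–Savart field of a circular arc at its centre is B = μ₀Iφ/(4πR), with φ = 1.78 rad.
B = (4π×10⁻⁷ × 3.74 × 1.78) / (4π × 0.0118) = 5.64×10⁻⁵ T.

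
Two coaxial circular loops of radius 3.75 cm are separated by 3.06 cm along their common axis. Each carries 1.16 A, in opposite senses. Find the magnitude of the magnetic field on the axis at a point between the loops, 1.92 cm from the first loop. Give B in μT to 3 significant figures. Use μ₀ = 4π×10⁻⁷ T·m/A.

B ≈ 3.32 μT

Each loop contributes B = μ₀IR²/[2(R²+z²)^(3/2)] on the axis, with z measured from that loop.
Loop 1 (z = 0.0192 m): B₁ = 1.37×10⁻⁵ T. Loop 2 (z = 0.0114 m): B₂ = 1.70×10⁻⁵ T.
The fields oppose: B = |B₁ − B₂| = 3.32×10⁻⁶ T.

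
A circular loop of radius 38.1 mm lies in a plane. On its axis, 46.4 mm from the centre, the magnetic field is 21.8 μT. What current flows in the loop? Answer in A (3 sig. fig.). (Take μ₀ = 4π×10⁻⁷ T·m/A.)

I ≈ 5.17 A

On the axis of a loop, B = μ₀IR²/[2(R²+z²)^(3/2)], so I = 2B(R²+z²)^(3/2)/(μ₀R²).
R² + z² = 0.001452 + 0.002153 = 0.003605 m²; raised to 3/2 gives 2.16×10⁻⁴ m³.
I = 2 × 2.18×10⁻⁵ × 2.16×10⁻⁴ / (1.26×10⁻⁶ × 0.001452) = 5.17 A.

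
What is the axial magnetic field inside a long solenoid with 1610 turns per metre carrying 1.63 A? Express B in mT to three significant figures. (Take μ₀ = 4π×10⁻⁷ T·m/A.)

Inside a long solenoid, B = μ₀nI with n = 1610 turns/m.
B = 4π×10⁻⁷ × 1610 × 1.63 = 3.30×10⁻³ T.

B ≈ 3.30 mT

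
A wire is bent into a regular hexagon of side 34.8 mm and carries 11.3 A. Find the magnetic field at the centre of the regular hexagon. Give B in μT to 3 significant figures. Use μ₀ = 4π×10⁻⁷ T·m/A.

B ≈ 225 μT

Each side is a finite straight segment at perpendicular distance d = a/(2 tan(π/6)) = 0.03014 m from the centre, with end-angles ±π/6.
One side contributes B₁ = (μ₀I/4πd)·2 sin(π/6) = 3.75×10⁻⁵ T.
All 6 sides add in the same direction: B = 6 × 3.75×10⁻⁵ = 2.25×10⁻⁴ T.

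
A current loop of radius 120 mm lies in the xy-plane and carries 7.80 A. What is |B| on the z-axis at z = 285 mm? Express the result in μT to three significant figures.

B ≈ 2.39 μT

On the axis of a circular loop, B = μ₀IR² / [2(R²+z²)^(3/2)].
R² + z² = (0.12)² + (0.285)² = 0.09563 m², and (R²+z²)^(3/2) = 2.96×10⁻² m³.
B = (4π×10⁻⁷ × 7.80 × 0.0144) / (2 × 2.96×10⁻²) = 2.39×10⁻⁶ T.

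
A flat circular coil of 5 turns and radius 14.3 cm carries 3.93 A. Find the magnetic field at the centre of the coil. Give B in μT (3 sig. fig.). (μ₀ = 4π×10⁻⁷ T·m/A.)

For an N-turn flat coil, B = Nμ₀I/(2R) with R = 0.143 m.
B = 5 × 1.73×10⁻⁵ T = 8.63×10⁻⁵ T.

B ≈ 86.3 μT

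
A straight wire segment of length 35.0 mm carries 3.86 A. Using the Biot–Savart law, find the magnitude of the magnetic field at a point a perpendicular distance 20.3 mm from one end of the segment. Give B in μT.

B ≈ 16.4 μT

For a finite straight segment, B = (μ₀I/4πd)(sinθ₁ + sinθ₂), where θ₁, θ₂ are the angles from the perpendicular to each end.
The perpendicular foot is at one end, so the two end-offsets along the wire are 0 and L = 0.035 m.
sinθ₁ = 0/√(0²+0.0203²) = 0.0000; sinθ₂ = 0.035/√(0.035²+0.0203²) = 0.8650.
B = (4π×10⁻⁷ × 3.86) / (4π × 0.0203) × (0.0000 + 0.8650) = 1.64×10⁻⁵ T.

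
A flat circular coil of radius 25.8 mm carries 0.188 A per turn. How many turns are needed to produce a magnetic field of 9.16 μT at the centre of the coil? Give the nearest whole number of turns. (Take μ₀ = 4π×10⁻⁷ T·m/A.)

For an N-turn coil, B = Nμ₀I/(2R). A single turn gives B₁ = 4.58×10⁻⁶ T with R = 0.0258 m.
N = B/B₁ = 9.16×10⁻⁶ / 4.58×10⁻⁶ = 2.00.

N = 2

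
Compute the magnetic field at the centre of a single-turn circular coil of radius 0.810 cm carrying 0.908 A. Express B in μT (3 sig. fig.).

B ≈ 70.4 μT

At the centre of a circular loop the Biot–Savart law gives B = μ₀I/(2R).
B = (4π×10⁻⁷ × 0.908) / (2 × 0.0081) = 7.04×10⁻⁵ T.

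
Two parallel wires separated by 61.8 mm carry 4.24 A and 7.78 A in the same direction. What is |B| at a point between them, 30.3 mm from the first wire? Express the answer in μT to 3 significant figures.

Each long wire gives B = μ₀I/(2πd). Distances are d₁ = 0.0303 m and d₂ = 0.0315 m.
B₁ = 2.80×10⁻⁵ T, B₂ = 4.94×10⁻⁵ T.
Between parallel currents the two contributions point in opposite directions, so they subtract. B = |B₁ − B₂| = |2.80×10⁻⁵ − 4.94×10⁻⁵| = 2.14×10⁻⁵ T.

B ≈ 21.4 μT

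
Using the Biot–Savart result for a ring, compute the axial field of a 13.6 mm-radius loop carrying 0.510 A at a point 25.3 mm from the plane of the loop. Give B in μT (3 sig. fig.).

On the axis of a circular loop, B = μ₀IR² / [2(R²+z²)^(3/2)].
R² + z² = (0.0136)² + (0.0253)² = 0.000825 m², and (R²+z²)^(3/2) = 2.37×10⁻⁵ m³.
B = (4π×10⁻⁷ × 0.510 × 0.000185) / (2 × 2.37×10⁻⁵) = 2.50×10⁻⁶ T.

B ≈ 2.50 μT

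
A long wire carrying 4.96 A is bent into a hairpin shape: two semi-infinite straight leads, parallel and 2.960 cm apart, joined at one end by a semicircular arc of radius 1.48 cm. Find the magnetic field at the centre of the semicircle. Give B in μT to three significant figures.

The semicircular arc contributes B_arc = μ₀I·π/(4πR) = μ₀I/(4R) = 1.05×10⁻⁴ T.
Each semi-infinite lead is at perpendicular distance R = 0.0148 m from the centre, with the perpendicular foot at its near end, so it contributes μ₀I/(4πR); both point the same way, together 6.70×10⁻⁵ T.
Arc and leads all point the same direction: B = 1.05×10⁻⁴ + 6.70×10⁻⁵ = 1.72×10⁻⁴ T.

B ≈ 172 μT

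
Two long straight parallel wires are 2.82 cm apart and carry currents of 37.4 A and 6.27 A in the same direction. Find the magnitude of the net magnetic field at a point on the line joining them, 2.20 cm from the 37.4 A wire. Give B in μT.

Each long wire gives B = μ₀I/(2πd). Distances are d₁ = 0.022 m and d₂ = 0.0062 m.
B₁ = 3.40×10⁻⁴ T, B₂ = 2.02×10⁻⁴ T.
Between parallel currents the two contributions point in opposite directions, so they subtract. B = |B₁ − B₂| = |3.40×10⁻⁴ − 2.02×10⁻⁴| = 1.38×10⁻⁴ T.

B ≈ 138 μT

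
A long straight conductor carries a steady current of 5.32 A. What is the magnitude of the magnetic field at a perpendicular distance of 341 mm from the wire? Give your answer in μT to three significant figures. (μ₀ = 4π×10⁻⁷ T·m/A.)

For an infinitely long straight wire, B = μ₀I/(2πd).
B = (4π×10⁻⁷ × 5.32) / (2π × 0.341) = 3.12×10⁻⁶ T.

B ≈ 3.12 μT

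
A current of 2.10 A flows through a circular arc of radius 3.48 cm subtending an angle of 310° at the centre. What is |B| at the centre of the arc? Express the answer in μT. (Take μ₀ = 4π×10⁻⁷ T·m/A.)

The Biot–Savart field of a circular arc at its centre is B = μ₀Iφ/(4πR), with φ = 5.411 rad.
B = (4π×10⁻⁷ × 2.10 × 5.411) / (4π × 0.0348) = 3.26×10⁻⁵ T.

B ≈ 32.6 μT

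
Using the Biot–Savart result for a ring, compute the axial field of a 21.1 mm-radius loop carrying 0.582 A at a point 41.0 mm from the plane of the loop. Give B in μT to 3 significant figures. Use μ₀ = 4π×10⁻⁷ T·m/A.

On the axis of a circular loop, B = μ₀IR² / [2(R²+z²)^(3/2)].
R² + z² = (0.0211)² + (0.041)² = 0.002126 m², and (R²+z²)^(3/2) = 9.80×10⁻⁵ m³.
B = (4π×10⁻⁷ × 0.582 × 0.0004452) / (2 × 9.80×10⁻⁵) = 1.66×10⁻⁶ T.

B ≈ 1.66 μT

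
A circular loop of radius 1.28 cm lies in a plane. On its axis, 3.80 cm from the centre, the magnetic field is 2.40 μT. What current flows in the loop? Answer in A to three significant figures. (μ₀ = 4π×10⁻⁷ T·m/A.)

On the axis of a loop, B = μ₀IR²/[2(R²+z²)^(3/2)], so I = 2B(R²+z²)^(3/2)/(μ₀R²).
R² + z² = 0.0001638 + 0.001444 = 0.001608 m²; raised to 3/2 gives 6.45×10⁻⁵ m³.
I = 2 × 2.40×10⁻⁶ × 6.45×10⁻⁵ / (1.26×10⁻⁶ × 0.0001638) = 1.50 A.

I ≈ 1.50 A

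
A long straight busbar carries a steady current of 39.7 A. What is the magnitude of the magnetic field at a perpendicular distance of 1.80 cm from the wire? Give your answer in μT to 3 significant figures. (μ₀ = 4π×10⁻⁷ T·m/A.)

For an infinitely long straight wire, B = μ₀I/(2πd).
B = (4π×10⁻⁷ × 39.7) / (2π × 0.018) = 4.41×10⁻⁴ T.

B ≈ 441 μT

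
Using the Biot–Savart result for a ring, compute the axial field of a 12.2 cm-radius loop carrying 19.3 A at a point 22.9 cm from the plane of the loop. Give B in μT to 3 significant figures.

On the axis of a circular loop, B = μ₀IR² / [2(R²+z²)^(3/2)].
R² + z² = (0.122)² + (0.229)² = 0.06732 m², and (R²+z²)^(3/2) = 1.75×10⁻² m³.
B = (4π×10⁻⁷ × 19.3 × 0.01488) / (2 × 1.75×10⁻²) = 1.03×10⁻⁵ T.

B ≈ 10.3 μT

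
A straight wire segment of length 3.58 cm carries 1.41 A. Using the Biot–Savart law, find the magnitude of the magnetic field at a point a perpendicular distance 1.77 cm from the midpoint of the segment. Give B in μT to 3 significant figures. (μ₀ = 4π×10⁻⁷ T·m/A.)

B ≈ 11.3 μT

For a finite straight segment, B = (μ₀I/4πd)(sinθ₁ + sinθ₂), where θ₁, θ₂ are the angles from the perpendicular to each end.
The perpendicular from the point meets the wire at its midpoint, so each end is L/2 = 0.0179 m away along the wire.
sinθ₁ = 0.0179/√(0.0179²+0.0177²) = 0.7111; sinθ₂ = 0.0179/√(0.0179²+0.0177²) = 0.7111.
B = (4π×10⁻⁷ × 1.41) / (4π × 0.0177) × (0.7111 + 0.7111) = 1.13×10⁻⁵ T.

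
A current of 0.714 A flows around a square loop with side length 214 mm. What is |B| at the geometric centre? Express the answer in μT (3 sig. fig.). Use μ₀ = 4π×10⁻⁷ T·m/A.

Each side is a finite straight segment at perpendicular distance d = a/(2 tan(π/4)) = 0.107 m from the centre, with end-angles ±π/4.
One side contributes B₁ = (μ₀I/4πd)·2 sin(π/4) = 9.44×10⁻⁷ T.
All 4 sides add in the same direction: B = 4 × 9.44×10⁻⁷ = 3.77×10⁻⁶ T.

B ≈ 3.77 μT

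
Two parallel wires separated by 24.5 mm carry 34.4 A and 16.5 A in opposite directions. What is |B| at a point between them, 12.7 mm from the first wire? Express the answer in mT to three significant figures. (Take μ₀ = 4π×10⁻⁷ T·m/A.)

B ≈ 0.821 mT

Each long wire gives B = μ₀I/(2πd). Distances are d₁ = 0.0127 m and d₂ = 0.0118 m.
B₁ = 5.42×10⁻⁴ T, B₂ = 2.80×10⁻⁴ T.
Between antiparallel currents both contributions point the same way, so they add. B = B₁ + B₂ = 5.42×10⁻⁴ + 2.80×10⁻⁴ = 8.21×10⁻⁴ T.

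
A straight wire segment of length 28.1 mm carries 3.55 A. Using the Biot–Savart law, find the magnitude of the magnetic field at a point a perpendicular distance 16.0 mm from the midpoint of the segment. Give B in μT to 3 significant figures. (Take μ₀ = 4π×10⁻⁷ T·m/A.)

For a finite straight segment, B = (μ₀I/4πd)(sinθ₁ + sinθ₂), where θ₁, θ₂ are the angles from the perpendicular to each end.
The perpendicular from the point meets the wire at its midpoint, so each end is L/2 = 0.01405 m away along the wire.
sinθ₁ = 0.01405/√(0.01405²+0.016²) = 0.6598; sinθ₂ = 0.01405/√(0.01405²+0.016²) = 0.6598.
B = (4π×10⁻⁷ × 3.55) / (4π × 0.016) × (0.6598 + 0.6598) = 2.93×10⁻⁵ T.

B ≈ 29.3 μT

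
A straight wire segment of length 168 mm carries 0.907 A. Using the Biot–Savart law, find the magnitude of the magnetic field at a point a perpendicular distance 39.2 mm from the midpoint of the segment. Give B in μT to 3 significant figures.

For a finite straight segment, B = (μ₀I/4πd)(sinθ₁ + sinθ₂), where θ₁, θ₂ are the angles from the perpendicular to each end.
The perpendicular from the point meets the wire at its midpoint, so each end is L/2 = 0.084 m away along the wire.
sinθ₁ = 0.084/√(0.084²+0.0392²) = 0.9062; sinθ₂ = 0.084/√(0.084²+0.0392²) = 0.9062.
B = (4π×10⁻⁷ × 0.907) / (4π × 0.0392) × (0.9062 + 0.9062) = 4.19×10⁻⁶ T.

B ≈ 4.19 μT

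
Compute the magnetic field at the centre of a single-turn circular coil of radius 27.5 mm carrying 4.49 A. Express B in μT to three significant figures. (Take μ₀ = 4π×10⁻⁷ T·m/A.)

At the centre of a circular loop the Biot–Savart law gives B = μ₀I/(2R).
B = (4π×10⁻⁷ × 4.49) / (2 × 0.0275) = 1.03×10⁻⁴ T.

B ≈ 103 μT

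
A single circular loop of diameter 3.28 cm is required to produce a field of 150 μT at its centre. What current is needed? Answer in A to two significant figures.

At the centre of a circular loop B = μ₀I/(2R), so I = 2RB/μ₀.
With R = 0.0164 m, I = 2 × 0.0164 × 1.50×10⁻⁴ / (4π×10⁻⁷) = 3.92 A.

I ≈ 3.9 A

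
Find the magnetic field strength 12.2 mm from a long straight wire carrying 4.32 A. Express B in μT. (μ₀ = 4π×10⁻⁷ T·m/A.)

B ≈ 70.8 μT

For an infinitely long straight wire, B = μ₀I/(2πd).
B = (4π×10⁻⁷ × 4.32) / (2π × 0.0122) = 7.08×10⁻⁵ T.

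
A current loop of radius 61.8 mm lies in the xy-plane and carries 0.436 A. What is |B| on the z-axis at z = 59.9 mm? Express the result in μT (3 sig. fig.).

On the axis of a circular loop, B = μ₀IR² / [2(R²+z²)^(3/2)].
R² + z² = (0.0618)² + (0.0599)² = 0.007407 m², and (R²+z²)^(3/2) = 6.38×10⁻⁴ m³.
B = (4π×10⁻⁷ × 0.436 × 0.003819) / (2 × 6.38×10⁻⁴) = 1.64×10⁻⁶ T.

B ≈ 1.64 μT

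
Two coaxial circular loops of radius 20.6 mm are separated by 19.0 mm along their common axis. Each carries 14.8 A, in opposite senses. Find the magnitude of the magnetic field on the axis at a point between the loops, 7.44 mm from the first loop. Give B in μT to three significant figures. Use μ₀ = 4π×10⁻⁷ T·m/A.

B ≈ 76.2 μT

Each loop contributes B = μ₀IR²/[2(R²+z²)^(3/2)] on the axis, with z measured from that loop.
Loop 1 (z = 0.00744 m): B₁ = 3.76×10⁻⁴ T. Loop 2 (z = 0.01156 m): B₂ = 2.99×10⁻⁴ T.
The fields oppose: B = |B₁ − B₂| = 7.62×10⁻⁵ T.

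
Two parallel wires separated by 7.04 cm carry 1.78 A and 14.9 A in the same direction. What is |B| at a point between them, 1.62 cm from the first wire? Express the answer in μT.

B ≈ 33.0 μT

Each long wire gives B = μ₀I/(2πd). Distances are d₁ = 0.0162 m and d₂ = 0.0542 m.
B₁ = 2.20×10⁻⁵ T, B₂ = 5.50×10⁻⁵ T.
Between parallel currents the two contributions point in opposite directions, so they subtract. B = |B₁ − B₂| = |2.20×10⁻⁵ − 5.50×10⁻⁵| = 3.30×10⁻⁵ T.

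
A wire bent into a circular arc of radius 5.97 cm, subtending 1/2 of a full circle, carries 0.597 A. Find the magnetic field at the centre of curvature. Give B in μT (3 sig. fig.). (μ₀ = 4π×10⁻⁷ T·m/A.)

B ≈ 3.14 μT

The Biot–Savart field of a circular arc at its centre is B = μ₀Iφ/(4πR), with φ = 3.142 rad.
B = (4π×10⁻⁷ × 0.597 × 3.142) / (4π × 0.0597) = 3.14×10⁻⁶ T.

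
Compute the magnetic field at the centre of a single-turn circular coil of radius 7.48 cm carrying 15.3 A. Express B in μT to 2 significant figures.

At the centre of a circular loop the Biot–Savart law gives B = μ₀I/(2R).
B = (4π×10⁻⁷ × 15.3) / (2 × 0.0748) = 1.29×10⁻⁴ T.

B ≈ 130 μT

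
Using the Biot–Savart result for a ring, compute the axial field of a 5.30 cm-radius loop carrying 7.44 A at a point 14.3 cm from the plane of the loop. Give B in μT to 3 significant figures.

On the axis of a circular loop, B = μ₀IR² / [2(R²+z²)^(3/2)].
R² + z² = (0.053)² + (0.143)² = 0.02326 m², and (R²+z²)^(3/2) = 3.55×10⁻³ m³.
B = (4π×10⁻⁷ × 7.44 × 0.002809) / (2 × 3.55×10⁻³) = 3.70×10⁻⁶ T.

B ≈ 3.70 μT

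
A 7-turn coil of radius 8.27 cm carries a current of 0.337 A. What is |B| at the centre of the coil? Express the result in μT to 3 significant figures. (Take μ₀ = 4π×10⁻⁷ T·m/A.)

For an N-turn flat coil, B = Nμ₀I/(2R) with R = 0.0827 m.
B = 7 × 2.56×10⁻⁶ T = 1.79×10⁻⁵ T.

B ≈ 17.9 μT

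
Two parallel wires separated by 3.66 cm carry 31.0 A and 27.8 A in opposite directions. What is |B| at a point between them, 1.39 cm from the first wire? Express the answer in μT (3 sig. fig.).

Each long wire gives B = μ₀I/(2πd). Distances are d₁ = 0.0139 m and d₂ = 0.0227 m.
B₁ = 4.46×10⁻⁴ T, B₂ = 2.45×10⁻⁴ T.
Between antiparallel currents both contributions point the same way, so they add. B = B₁ + B₂ = 4.46×10⁻⁴ + 2.45×10⁻⁴ = 6.91×10⁻⁴ T.

B ≈ 691 μT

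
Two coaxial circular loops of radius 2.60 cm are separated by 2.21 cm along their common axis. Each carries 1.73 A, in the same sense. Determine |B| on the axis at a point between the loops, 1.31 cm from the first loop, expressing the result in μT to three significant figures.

B ≈ 65.1 μT

Each loop contributes B = μ₀IR²/[2(R²+z²)^(3/2)] on the axis, with z measured from that loop.
Loop 1 (z = 0.0131 m): B₁ = 2.98×10⁻⁵ T. Loop 2 (z = 0.009 m): B₂ = 3.53×10⁻⁵ T.
The fields add: B = B₁ + B₂ = 6.51×10⁻⁵ T.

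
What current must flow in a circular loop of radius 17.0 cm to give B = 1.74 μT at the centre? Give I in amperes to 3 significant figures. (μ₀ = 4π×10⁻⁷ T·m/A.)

I ≈ 0.471 A

At the centre of a circular loop B = μ₀I/(2R), so I = 2RB/μ₀.
With R = 0.17 m, I = 2 × 0.17 × 1.74×10⁻⁶ / (4π×10⁻⁷) = 0.471 A.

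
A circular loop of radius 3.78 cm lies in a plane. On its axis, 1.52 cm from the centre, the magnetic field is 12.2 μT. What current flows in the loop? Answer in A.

On the axis of a loop, B = μ₀IR²/[2(R²+z²)^(3/2)], so I = 2B(R²+z²)^(3/2)/(μ₀R²).
R² + z² = 0.001429 + 0.000231 = 0.00166 m²; raised to 3/2 gives 6.76×10⁻⁵ m³.
I = 2 × 1.22×10⁻⁵ × 6.76×10⁻⁵ / (1.26×10⁻⁶ × 0.001429) = 0.919 A.

I ≈ 0.919 A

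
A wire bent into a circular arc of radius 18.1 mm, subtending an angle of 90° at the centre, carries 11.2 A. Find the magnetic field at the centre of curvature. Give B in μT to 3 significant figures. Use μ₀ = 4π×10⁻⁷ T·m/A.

The Biot–Savart field of a circular arc at its centre is B = μ₀Iφ/(4πR), with φ = 1.571 rad.
B = (4π×10⁻⁷ × 11.2 × 1.571) / (4π × 0.0181) = 9.72×10⁻⁵ T.

B ≈ 97.2 μT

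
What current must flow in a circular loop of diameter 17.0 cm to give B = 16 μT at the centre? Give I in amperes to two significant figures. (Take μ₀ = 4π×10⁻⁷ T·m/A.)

I ≈ 2.2 A

At the centre of a circular loop B = μ₀I/(2R), so I = 2RB/μ₀.
With R = 0.085 m, I = 2 × 0.085 × 1.60×10⁻⁵ / (4π×10⁻⁷) = 2.16 A.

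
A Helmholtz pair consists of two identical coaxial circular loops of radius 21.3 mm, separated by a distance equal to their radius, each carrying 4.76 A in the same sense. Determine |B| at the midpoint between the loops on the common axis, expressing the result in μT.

B ≈ 201 μT

Each loop contributes B = μ₀IR²/[2(R²+z²)^(3/2)] on the axis, with z measured from that loop.
Loop 1 (z = 0.01065 m): B₁ = 1.00×10⁻⁴ T. Loop 2 (z = 0.01065 m): B₂ = 1.00×10⁻⁴ T.
The fields add: B = B₁ + B₂ = 2.01×10⁻⁴ T.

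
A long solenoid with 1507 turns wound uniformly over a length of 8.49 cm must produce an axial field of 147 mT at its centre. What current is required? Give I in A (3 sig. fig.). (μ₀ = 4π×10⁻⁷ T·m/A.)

Inside a long solenoid B = μ₀nI with n = 1.775×10⁴ m⁻¹, so I = B/(μ₀n).
I = 0.147 / (4π×10⁻⁷ × 1.775×10⁴) = 6.59 A.

I ≈ 6.59 A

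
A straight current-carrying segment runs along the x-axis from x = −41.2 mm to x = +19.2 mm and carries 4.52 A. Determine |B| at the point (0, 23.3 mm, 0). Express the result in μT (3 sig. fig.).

B ≈ 29.2 μT

For a finite straight segment, B = (μ₀I/4πd)(sinθ₁ + sinθ₂), where θ₁, θ₂ are the angles from the perpendicular to each end.
The perpendicular distance is d = 0.0233 m; the end-offsets along the wire are a = 0.0412 m and b = 0.0192 m.
sinθ₁ = 0.0412/√(0.0412²+0.0233²) = 0.8704; sinθ₂ = 0.0192/√(0.0192²+0.0233²) = 0.6359.
B = (4π×10⁻⁷ × 4.52) / (4π × 0.0233) × (0.8704 + 0.6359) = 2.92×10⁻⁵ T.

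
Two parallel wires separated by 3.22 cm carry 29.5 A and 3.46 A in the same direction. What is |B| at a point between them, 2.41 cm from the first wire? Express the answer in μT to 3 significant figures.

B ≈ 159 μT

Each long wire gives B = μ₀I/(2πd). Distances are d₁ = 0.0241 m and d₂ = 0.0081 m.
B₁ = 2.45×10⁻⁴ T, B₂ = 8.54×10⁻⁵ T.
Between parallel currents the two contributions point in opposite directions, so they subtract. B = |B₁ − B₂| = |2.45×10⁻⁴ − 8.54×10⁻⁵| = 1.59×10⁻⁴ T.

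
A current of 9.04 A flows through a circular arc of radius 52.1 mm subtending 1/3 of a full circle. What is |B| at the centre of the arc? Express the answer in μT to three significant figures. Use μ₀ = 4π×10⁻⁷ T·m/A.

The Biot–Savart field of a circular arc at its centre is B = μ₀Iφ/(4πR), with φ = 2.094 rad.
B = (4π×10⁻⁷ × 9.04 × 2.094) / (4π × 0.0521) = 3.63×10⁻⁵ T.

B ≈ 36.3 μT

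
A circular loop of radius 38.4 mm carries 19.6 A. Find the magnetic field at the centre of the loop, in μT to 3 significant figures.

At the centre of a circular loop the Biot–Savart law gives B = μ₀I/(2R).
B = (4π×10⁻⁷ × 19.6) / (2 × 0.0384) = 3.21×10⁻⁴ T.

B ≈ 321 μT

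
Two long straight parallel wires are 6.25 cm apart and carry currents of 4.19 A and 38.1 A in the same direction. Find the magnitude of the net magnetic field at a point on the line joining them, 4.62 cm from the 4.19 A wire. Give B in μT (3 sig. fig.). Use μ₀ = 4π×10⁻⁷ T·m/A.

B ≈ 449 μT

Each long wire gives B = μ₀I/(2πd). Distances are d₁ = 0.0462 m and d₂ = 0.0163 m.
B₁ = 1.81×10⁻⁵ T, B₂ = 4.67×10⁻⁴ T.
Between parallel currents the two contributions point in opposite directions, so they subtract. B = |B₁ − B₂| = |1.81×10⁻⁵ − 4.67×10⁻⁴| = 4.49×10⁻⁴ T.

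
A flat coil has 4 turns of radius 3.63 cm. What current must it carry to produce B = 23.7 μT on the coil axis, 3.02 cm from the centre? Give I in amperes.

For an N-turn coil, B = Nμ₀IR²/[2(R²+z²)^(3/2)] with R = 0.0363 m, z = 0.0302 m, so I = 2B(R²+z²)^(3/2)/(Nμ₀R²) = 2 × 2.37×10⁻⁵ × 1.05×10⁻⁴ / (4 × 4π×10⁻⁷ × 0.001318) = 0.753 A.

I ≈ 0.753 A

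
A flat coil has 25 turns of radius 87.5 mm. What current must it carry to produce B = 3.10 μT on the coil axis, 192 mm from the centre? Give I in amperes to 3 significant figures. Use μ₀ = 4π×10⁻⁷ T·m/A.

For an N-turn coil, B = Nμ₀IR²/[2(R²+z²)^(3/2)] with R = 0.0875 m, z = 0.192 m, so I = 2B(R²+z²)^(3/2)/(Nμ₀R²) = 2 × 3.10×10⁻⁶ × 9.39×10⁻³ / (25 × 4π×10⁻⁷ × 0.007656) = 0.242 A.

I ≈ 0.242 A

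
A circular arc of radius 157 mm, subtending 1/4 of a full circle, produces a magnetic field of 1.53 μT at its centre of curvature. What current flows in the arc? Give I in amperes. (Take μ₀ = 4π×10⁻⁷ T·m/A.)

I ≈ 1.53 A

For a circular arc, B = μ₀Iφ/(4πR) with φ in radians; here φ = 1.571 rad.
So I = 4πRB/(μ₀φ) = 4π × 0.157 × 1.53×10⁻⁶ / (4π×10⁻⁷ × 1.571) = 1.53 A.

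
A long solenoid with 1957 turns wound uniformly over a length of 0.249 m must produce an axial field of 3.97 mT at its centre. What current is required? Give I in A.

I ≈ 0.402 A

Inside a long solenoid B = μ₀nI with n = 7859 m⁻¹, so I = B/(μ₀n).
I = 3.97×10⁻³ / (4π×10⁻⁷ × 7859) = 0.402 A.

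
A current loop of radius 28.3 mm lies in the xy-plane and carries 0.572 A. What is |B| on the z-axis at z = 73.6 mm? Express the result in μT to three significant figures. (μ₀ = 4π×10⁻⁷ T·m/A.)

On the axis of a circular loop, B = μ₀IR² / [2(R²+z²)^(3/2)].
R² + z² = (0.0283)² + (0.0736)² = 0.006218 m², and (R²+z²)^(3/2) = 4.90×10⁻⁴ m³.
B = (4π×10⁻⁷ × 0.572 × 0.0008009) / (2 × 4.90×10⁻⁴) = 5.87×10⁻⁷ T.

B ≈ 0.587 μT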